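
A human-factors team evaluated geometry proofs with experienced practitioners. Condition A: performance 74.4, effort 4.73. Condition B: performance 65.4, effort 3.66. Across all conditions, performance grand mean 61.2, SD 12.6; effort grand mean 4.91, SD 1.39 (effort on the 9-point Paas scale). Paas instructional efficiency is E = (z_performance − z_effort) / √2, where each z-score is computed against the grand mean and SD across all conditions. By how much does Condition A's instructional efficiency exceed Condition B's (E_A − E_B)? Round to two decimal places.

Condition A: z_P = (74.4 − 61.2)/12.6 = 1.0476; z_E = (4.73 − 4.91)/1.39 = -0.1295; E_A = (1.0476 − (-0.1295))/√2 = 0.8323.
Condition B: z_P = (65.4 − 61.2)/12.6 = 0.3333; z_E = (3.66 − 4.91)/1.39 = -0.8993; E_B = (0.3333 − (-0.8993))/√2 = 0.8716.
E_A − E_B = 0.8323 − 0.8716 = -0.0393 ≈ -0.04.

-0.04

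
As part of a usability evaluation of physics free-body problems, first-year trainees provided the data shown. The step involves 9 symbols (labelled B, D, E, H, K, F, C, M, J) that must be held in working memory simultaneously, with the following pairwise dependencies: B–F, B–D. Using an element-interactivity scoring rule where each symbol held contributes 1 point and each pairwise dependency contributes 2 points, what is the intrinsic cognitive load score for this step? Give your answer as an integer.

13

Count of symbols held simultaneously: 9.
Count of pairwise dependencies listed: 2.
Element contribution: 9 × 1 = 9.
Interaction contribution: 2 × 2 = 4.
Intrinsic load = 9 + 4 = 13.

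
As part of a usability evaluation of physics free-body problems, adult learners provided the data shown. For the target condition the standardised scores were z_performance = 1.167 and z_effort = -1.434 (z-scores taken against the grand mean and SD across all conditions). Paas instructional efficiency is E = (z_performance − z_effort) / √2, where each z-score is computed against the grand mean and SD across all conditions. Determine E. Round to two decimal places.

z_P − z_E = 1.167 − (-1.434) = 2.6010.
E = 2.6010 / √2 = 2.6010 / 1.41421 = 1.8392 ≈ 1.84.

1.84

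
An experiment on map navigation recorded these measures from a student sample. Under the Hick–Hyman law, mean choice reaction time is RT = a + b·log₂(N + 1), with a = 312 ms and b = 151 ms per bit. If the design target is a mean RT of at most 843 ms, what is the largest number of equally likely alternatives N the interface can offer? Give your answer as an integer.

10

Set 312 + 151·log₂(N + 1) ≤ 843.
log₂(N + 1) ≤ (843 − 312) / 151 = 3.5166.
N + 1 ≤ 2^3.5166 = 11.4446.
N ≤ 10.4446, so the largest integer N is 10.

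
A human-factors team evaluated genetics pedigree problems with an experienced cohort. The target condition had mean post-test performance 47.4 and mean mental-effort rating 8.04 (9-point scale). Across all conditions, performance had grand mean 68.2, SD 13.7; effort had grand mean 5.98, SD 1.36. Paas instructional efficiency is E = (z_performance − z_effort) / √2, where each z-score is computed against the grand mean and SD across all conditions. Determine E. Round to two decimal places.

-2.14

z_performance = (47.4 − 68.2) / 13.7 = -20.8000 / 13.7 = -1.5182.
z_effort = (8.04 − 5.98) / 1.36 = 2.0600 / 1.36 = 1.5147.
z_P − z_E = -1.5182 − 1.5147 = -3.0329.
E = -3.0329 / √2 = -3.0329 / 1.41421 = -2.1446 ≈ -2.14.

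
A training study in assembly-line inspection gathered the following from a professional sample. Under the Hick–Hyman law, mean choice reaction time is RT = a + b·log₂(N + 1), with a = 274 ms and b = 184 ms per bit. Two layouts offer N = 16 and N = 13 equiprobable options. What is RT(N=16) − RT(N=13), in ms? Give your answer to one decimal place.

51.5

RT(16) = 274 + 184·log₂(17) = 274 + 184·4.0875 = 1026.1000 ms.
RT(13) = 274 + 184·log₂(14) = 274 + 184·3.8074 = 974.5616 ms.
Difference = 1026.1000 − 974.5616 = 51.5384 ≈ 51.5 ms.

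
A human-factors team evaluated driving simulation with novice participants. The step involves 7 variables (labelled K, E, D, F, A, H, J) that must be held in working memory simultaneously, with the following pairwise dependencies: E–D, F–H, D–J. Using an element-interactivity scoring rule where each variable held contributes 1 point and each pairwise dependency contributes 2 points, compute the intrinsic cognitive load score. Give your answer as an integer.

Count of variables held simultaneously: 7.
Count of pairwise dependencies listed: 3.
Element contribution: 7 × 1 = 7.
Interaction contribution: 3 × 2 = 6.
Intrinsic load = 7 + 6 = 13.

13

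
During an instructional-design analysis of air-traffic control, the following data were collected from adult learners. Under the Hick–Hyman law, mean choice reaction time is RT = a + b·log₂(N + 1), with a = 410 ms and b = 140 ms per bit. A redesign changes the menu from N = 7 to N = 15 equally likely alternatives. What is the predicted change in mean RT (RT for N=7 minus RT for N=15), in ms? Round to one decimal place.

-140.0

RT(7) = 410 + 140·log₂(8) = 410 + 140·3.0000 = 830.0000 ms.
RT(15) = 410 + 140·log₂(16) = 410 + 140·4.0000 = 970.0000 ms.
Difference = 830.0000 − 970.0000 = -140.0000 ≈ -140.0 ms.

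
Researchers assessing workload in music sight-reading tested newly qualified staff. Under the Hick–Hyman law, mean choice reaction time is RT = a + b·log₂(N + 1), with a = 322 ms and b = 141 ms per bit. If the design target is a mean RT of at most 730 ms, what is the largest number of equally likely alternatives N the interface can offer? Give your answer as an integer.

Set 322 + 141·log₂(N + 1) ≤ 730.
log₂(N + 1) ≤ (730 − 322) / 141 = 2.8936.
N + 1 ≤ 2^2.8936 = 7.4312.
N ≤ 6.4312, so the largest integer N is 6.

6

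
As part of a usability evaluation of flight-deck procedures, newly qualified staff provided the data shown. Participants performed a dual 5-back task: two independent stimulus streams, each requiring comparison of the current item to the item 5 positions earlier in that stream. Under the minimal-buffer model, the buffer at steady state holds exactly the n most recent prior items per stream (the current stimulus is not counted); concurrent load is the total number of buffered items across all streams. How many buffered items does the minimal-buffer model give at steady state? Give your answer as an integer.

Each stream's buffer holds its 5 most recent prior items.
Two independent streams: 2 × 5 = 10 buffered items at steady state.

10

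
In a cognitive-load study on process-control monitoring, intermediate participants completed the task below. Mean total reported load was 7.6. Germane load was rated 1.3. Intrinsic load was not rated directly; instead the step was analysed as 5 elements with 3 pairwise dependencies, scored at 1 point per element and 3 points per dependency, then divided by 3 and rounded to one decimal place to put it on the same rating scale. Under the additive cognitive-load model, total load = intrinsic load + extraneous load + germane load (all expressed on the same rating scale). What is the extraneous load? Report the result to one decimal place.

Intrinsic (element-interactivity): (5 × 1 + 3 × 3) / 3 = 14 / 3 = 4.6667 → 4.7.
extraneous load = total − intrinsic − germane
             = 7.6 − 4.7 − 1.3 = 1.6.

1.6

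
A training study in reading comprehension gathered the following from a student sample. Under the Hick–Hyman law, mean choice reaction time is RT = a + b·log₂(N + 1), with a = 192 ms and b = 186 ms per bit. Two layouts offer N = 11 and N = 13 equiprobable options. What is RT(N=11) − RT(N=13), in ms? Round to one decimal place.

RT(11) = 192 + 186·log₂(12) = 192 + 186·3.5850 = 858.8100 ms.
RT(13) = 192 + 186·log₂(14) = 192 + 186·3.8074 = 900.1764 ms.
Difference = 858.8100 − 900.1764 = -41.3664 ≈ -41.4 ms.

-41.4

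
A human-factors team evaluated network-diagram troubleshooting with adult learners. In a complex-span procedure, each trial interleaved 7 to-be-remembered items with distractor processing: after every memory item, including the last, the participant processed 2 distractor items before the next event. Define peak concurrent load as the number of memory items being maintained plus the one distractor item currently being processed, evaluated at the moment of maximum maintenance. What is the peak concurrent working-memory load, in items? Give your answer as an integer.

Maintenance is greatest during the distractor(s) after memory item 7: all 7 memory items are being held.
One distractor item is concurrently being processed.
Peak concurrent load = 7 + 1 = 8 items.

8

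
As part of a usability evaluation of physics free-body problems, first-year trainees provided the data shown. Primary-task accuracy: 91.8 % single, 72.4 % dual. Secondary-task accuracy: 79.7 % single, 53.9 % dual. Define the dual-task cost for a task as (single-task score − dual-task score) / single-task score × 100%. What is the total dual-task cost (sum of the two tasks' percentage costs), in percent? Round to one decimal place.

53.5

Primary cost = (91.8 − 72.4) / 91.8 × 100% = 21.1329%.
Secondary cost = (79.7 − 53.9) / 79.7 × 100% = 32.3714%.
Total = 21.1329% + 32.3714% = 53.5043% ≈ 53.5%.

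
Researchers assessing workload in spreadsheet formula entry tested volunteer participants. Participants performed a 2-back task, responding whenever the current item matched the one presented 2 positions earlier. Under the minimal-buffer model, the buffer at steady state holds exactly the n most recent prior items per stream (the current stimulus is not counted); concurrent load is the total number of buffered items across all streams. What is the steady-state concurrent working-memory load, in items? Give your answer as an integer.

The buffer holds the 2 most recent prior items.
Steady-state concurrent load = 2 items.

2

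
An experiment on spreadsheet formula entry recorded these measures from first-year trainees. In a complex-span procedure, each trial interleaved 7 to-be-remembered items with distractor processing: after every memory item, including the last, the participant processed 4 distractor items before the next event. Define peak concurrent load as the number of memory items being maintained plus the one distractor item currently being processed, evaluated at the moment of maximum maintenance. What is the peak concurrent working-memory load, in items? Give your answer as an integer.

8

Maintenance is greatest during the distractor(s) after memory item 7: all 7 memory items are being held.
One distractor item is concurrently being processed.
Peak concurrent load = 7 + 1 = 8 items.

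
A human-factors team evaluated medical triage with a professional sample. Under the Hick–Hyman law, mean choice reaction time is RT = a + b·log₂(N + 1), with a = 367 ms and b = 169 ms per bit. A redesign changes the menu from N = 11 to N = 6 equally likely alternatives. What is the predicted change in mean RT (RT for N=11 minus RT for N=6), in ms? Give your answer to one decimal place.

131.4

RT(11) = 367 + 169·log₂(12) = 367 + 169·3.5850 = 972.8650 ms.
RT(6) = 367 + 169·log₂(7) = 367 + 169·2.8074 = 841.4506 ms.
Difference = 972.8650 − 841.4506 = 131.4144 ≈ 131.4 ms.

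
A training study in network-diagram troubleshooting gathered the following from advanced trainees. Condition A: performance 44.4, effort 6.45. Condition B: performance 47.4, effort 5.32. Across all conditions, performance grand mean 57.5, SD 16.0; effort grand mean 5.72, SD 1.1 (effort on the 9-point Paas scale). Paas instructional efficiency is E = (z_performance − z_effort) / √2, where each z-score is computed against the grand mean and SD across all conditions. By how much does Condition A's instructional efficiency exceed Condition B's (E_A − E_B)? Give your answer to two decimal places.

-0.86

Condition A: z_P = (44.4 − 57.5)/16.0 = -0.8188; z_E = (6.45 − 5.72)/1.1 = 0.6636; E_A = (-0.8188 − 0.6636)/√2 = -1.0482.
Condition B: z_P = (47.4 − 57.5)/16.0 = -0.6313; z_E = (5.32 − 5.72)/1.1 = -0.3636; E_B = (-0.6313 − (-0.3636))/√2 = -0.1893.
E_A − E_B = -1.0482 − (-0.1893) = -0.8589 ≈ -0.86.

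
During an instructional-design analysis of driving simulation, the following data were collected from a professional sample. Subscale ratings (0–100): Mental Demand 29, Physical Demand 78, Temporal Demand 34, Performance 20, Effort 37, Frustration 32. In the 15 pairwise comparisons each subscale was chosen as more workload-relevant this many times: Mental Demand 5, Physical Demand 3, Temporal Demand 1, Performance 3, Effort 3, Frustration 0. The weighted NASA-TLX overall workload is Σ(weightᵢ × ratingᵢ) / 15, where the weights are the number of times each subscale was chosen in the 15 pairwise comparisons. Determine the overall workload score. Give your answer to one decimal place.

The tallies are the weights (they sum to 15).
Weighted sum = 5·29 + 3·78 + 1·34 + 3·20 + 3·37 + 0·32
            = 145 + 234 + 34 + 60 + 111 + 0 = 584.
Overall workload = 584 / 15 = 38.9333 ≈ 38.9.

38.9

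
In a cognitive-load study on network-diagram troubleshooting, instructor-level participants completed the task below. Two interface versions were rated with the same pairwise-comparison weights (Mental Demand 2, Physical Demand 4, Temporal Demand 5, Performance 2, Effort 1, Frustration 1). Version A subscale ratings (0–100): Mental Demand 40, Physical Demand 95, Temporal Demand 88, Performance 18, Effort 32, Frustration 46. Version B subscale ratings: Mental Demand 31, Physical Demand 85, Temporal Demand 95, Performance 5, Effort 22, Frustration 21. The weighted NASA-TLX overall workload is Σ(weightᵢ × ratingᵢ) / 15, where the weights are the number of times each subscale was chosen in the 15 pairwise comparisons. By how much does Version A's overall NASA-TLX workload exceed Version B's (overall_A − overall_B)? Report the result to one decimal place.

Version A weighted sum = 2·40 + 4·95 + 5·88 + 2·18 + 1·32 + 1·46 = 80 + 380 + 440 + 36 + 32 + 46 = 1014; overall_A = 1014/15 = 67.6000.
Version B weighted sum = 2·31 + 4·85 + 5·95 + 2·5 + 1·22 + 1·21 = 62 + 340 + 475 + 10 + 22 + 21 = 930; overall_B = 930/15 = 62.0000.
Difference = 67.6000 − 62.0000 = 5.6000 ≈ 5.6.

5.6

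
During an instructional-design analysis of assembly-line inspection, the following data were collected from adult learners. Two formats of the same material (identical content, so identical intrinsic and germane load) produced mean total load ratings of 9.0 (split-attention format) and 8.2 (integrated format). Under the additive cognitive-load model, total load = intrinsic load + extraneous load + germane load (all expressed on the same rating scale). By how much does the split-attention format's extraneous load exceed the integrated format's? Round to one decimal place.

Intrinsic and germane load are equal across formats, so the difference in total load equals the difference in extraneous load.
Extraneous-load difference = 9.0 − 8.2 = 0.8.

0.8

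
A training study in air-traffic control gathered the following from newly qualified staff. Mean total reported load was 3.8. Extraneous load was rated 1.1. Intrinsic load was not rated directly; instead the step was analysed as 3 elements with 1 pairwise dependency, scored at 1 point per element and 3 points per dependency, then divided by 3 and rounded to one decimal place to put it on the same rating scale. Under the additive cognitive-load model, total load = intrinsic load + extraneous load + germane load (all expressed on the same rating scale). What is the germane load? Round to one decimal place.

Intrinsic (element-interactivity): (3 × 1 + 1 × 3) / 3 = 6 / 3 = 2.0000 → 2.0.
germane load = total − intrinsic − extraneous
             = 3.8 − 2.0 − 1.1 = 0.7.

0.7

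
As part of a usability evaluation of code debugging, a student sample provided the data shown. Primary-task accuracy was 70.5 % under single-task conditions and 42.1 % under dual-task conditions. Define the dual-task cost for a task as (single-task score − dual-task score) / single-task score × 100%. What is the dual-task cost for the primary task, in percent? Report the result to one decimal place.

Cost = (70.5 − 42.1) / 70.5 × 100%
     = 28.4000 / 70.5 × 100% = 40.2837%.
≈ 40.3%.

40.3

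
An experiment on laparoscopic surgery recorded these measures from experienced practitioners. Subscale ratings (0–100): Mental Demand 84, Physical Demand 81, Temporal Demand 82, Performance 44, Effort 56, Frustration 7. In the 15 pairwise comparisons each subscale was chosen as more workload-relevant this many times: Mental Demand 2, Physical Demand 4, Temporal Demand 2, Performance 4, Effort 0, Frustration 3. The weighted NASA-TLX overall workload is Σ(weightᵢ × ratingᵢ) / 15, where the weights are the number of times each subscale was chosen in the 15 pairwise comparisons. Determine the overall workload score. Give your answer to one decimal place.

56.9

The tallies are the weights (they sum to 15).
Weighted sum = 2·84 + 4·81 + 2·82 + 4·44 + 0·56 + 3·7
            = 168 + 324 + 164 + 176 + 0 + 21 = 853.
Overall workload = 853 / 15 = 56.8667 ≈ 56.9.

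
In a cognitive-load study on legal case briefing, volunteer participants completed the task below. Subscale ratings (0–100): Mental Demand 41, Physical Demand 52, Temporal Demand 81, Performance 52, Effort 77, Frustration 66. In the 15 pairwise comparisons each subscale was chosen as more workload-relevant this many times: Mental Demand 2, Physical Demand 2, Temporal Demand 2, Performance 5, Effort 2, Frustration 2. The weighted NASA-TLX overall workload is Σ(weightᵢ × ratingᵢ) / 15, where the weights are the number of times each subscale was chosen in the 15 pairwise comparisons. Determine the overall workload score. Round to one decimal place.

59.6

The tallies are the weights (they sum to 15).
Weighted sum = 2·41 + 2·52 + 2·81 + 5·52 + 2·77 + 2·66
            = 82 + 104 + 162 + 260 + 154 + 132 = 894.
Overall workload = 894 / 15 = 59.6000 ≈ 59.6.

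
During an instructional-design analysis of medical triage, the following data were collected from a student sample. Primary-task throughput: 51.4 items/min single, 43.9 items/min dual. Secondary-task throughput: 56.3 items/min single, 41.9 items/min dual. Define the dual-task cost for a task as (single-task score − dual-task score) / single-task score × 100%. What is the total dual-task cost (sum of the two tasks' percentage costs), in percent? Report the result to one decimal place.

Primary cost = (51.4 − 43.9) / 51.4 × 100% = 14.5914%.
Secondary cost = (56.3 − 41.9) / 56.3 × 100% = 25.5773%.
Total = 14.5914% + 25.5773% = 40.1687% ≈ 40.2%.

40.2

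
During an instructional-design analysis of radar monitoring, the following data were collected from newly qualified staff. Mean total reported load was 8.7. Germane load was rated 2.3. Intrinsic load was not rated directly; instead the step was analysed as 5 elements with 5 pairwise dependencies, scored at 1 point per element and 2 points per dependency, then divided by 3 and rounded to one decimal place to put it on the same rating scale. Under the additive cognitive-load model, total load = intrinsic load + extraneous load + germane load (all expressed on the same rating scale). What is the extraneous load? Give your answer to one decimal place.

Intrinsic (element-interactivity): (5 × 1 + 5 × 2) / 3 = 15 / 3 = 5.0000 → 5.0.
extraneous load = total − intrinsic − germane
             = 8.7 − 5.0 − 2.3 = 1.4.

1.4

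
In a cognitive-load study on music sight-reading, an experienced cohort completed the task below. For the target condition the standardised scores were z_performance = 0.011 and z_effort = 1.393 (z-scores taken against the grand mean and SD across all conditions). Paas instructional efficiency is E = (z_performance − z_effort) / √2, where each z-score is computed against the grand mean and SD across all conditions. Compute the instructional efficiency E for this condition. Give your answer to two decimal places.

z_P − z_E = 0.011 − 1.393 = -1.3820.
E = -1.3820 / √2 = -1.3820 / 1.41421 = -0.9772 ≈ -0.98.

-0.98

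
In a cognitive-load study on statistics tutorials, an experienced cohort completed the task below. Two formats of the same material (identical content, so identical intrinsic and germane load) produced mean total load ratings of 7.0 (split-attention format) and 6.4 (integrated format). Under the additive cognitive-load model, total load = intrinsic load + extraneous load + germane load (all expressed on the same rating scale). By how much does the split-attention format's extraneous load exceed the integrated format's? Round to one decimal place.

Intrinsic and germane load are equal across formats, so the difference in total load equals the difference in extraneous load.
Extraneous-load difference = 7.0 − 6.4 = 0.6.

0.6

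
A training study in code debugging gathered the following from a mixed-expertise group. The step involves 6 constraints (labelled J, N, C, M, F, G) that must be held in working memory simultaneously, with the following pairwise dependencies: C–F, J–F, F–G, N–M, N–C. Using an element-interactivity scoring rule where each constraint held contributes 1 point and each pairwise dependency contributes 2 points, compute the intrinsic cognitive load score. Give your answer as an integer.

16

Count of constraints held simultaneously: 6.
Count of pairwise dependencies listed: 5.
Element contribution: 6 × 1 = 6.
Interaction contribution: 5 × 2 = 10.
Intrinsic load = 6 + 10 = 16.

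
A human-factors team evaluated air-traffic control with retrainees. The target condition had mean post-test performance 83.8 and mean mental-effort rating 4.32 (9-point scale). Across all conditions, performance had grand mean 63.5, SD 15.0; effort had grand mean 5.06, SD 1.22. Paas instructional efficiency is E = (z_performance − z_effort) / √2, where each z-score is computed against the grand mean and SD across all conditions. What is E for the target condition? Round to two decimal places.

z_performance = (83.8 − 63.5) / 15.0 = 20.3000 / 15.0 = 1.3533.
z_effort = (4.32 − 5.06) / 1.22 = -0.7400 / 1.22 = -0.6066.
z_P − z_E = 1.3533 − (-0.6066) = 1.9599.
E = 1.9599 / √2 = 1.9599 / 1.41421 = 1.3859 ≈ 1.39.

1.39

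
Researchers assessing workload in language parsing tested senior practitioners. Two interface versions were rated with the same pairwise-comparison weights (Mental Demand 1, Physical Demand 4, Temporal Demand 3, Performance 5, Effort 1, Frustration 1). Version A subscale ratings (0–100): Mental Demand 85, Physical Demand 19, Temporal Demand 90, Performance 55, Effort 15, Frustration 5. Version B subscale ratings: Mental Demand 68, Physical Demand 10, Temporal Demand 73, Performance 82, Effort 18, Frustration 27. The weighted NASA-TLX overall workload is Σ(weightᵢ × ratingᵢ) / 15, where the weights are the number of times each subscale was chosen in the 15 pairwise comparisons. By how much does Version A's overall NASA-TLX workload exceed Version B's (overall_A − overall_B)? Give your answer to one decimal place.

Version A weighted sum = 1·85 + 4·19 + 3·90 + 5·55 + 1·15 + 1·5 = 85 + 76 + 270 + 275 + 15 + 5 = 726; overall_A = 726/15 = 48.4000.
Version B weighted sum = 1·68 + 4·10 + 3·73 + 5·82 + 1·18 + 1·27 = 68 + 40 + 219 + 410 + 18 + 27 = 782; overall_B = 782/15 = 52.1333.
Difference = 48.4000 − 52.1333 = -3.7333 ≈ -3.7.

-3.7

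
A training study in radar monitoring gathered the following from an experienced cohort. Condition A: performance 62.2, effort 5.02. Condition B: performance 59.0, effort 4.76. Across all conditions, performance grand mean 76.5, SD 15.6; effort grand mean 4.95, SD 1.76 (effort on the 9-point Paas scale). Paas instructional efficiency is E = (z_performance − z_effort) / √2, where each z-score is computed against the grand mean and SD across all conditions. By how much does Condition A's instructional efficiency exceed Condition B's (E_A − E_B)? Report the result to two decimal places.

Condition A: z_P = (62.2 − 76.5)/15.6 = -0.9167; z_E = (5.02 − 4.95)/1.76 = 0.0398; E_A = (-0.9167 − 0.0398)/√2 = -0.6763.
Condition B: z_P = (59.0 − 76.5)/15.6 = -1.1218; z_E = (4.76 − 4.95)/1.76 = -0.1080; E_B = (-1.1218 − (-0.1080))/√2 = -0.7169.
E_A − E_B = -0.6763 − (-0.7169) = 0.0406 ≈ 0.04.

0.04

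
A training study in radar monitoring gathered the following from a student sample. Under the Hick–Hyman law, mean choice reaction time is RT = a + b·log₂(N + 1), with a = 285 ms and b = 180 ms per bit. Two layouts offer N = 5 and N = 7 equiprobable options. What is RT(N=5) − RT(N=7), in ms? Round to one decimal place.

-74.7

RT(5) = 285 + 180·log₂(6) = 285 + 180·2.5850 = 750.3000 ms.
RT(7) = 285 + 180·log₂(8) = 285 + 180·3.0000 = 825.0000 ms.
Difference = 750.3000 − 825.0000 = -74.7000 ≈ -74.7 ms.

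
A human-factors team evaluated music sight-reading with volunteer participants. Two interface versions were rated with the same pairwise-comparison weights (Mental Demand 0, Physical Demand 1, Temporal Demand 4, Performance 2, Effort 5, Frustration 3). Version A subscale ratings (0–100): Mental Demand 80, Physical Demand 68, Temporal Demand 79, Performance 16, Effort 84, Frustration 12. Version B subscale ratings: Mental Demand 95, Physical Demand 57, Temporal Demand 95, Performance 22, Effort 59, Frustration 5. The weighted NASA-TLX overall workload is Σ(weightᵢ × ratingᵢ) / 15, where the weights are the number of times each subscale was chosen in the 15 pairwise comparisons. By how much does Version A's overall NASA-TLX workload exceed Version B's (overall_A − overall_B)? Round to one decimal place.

Version A weighted sum = 0·80 + 1·68 + 4·79 + 2·16 + 5·84 + 3·12 = 0 + 68 + 316 + 32 + 420 + 36 = 872; overall_A = 872/15 = 58.1333.
Version B weighted sum = 0·95 + 1·57 + 4·95 + 2·22 + 5·59 + 3·5 = 0 + 57 + 380 + 44 + 295 + 15 = 791; overall_B = 791/15 = 52.7333.
Difference = 58.1333 − 52.7333 = 5.4000 ≈ 5.4.

5.4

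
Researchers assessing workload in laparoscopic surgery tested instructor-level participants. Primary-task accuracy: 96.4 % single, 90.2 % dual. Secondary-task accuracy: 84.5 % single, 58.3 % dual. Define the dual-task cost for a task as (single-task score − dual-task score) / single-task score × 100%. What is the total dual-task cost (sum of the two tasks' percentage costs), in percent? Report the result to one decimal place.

37.4

Primary cost = (96.4 − 90.2) / 96.4 × 100% = 6.4315%.
Secondary cost = (84.5 − 58.3) / 84.5 × 100% = 31.0059%.
Total = 6.4315% + 31.0059% = 37.4374% ≈ 37.4%.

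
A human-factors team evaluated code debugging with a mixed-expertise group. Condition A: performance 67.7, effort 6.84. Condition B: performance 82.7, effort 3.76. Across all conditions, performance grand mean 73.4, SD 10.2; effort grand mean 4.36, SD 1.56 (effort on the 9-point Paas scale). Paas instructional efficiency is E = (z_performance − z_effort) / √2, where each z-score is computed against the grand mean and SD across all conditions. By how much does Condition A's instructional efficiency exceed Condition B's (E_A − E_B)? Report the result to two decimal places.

-2.44

Condition A: z_P = (67.7 − 73.4)/10.2 = -0.5588; z_E = (6.84 − 4.36)/1.56 = 1.5897; E_A = (-0.5588 − 1.5897)/√2 = -1.5192.
Condition B: z_P = (82.7 − 73.4)/10.2 = 0.9118; z_E = (3.76 − 4.36)/1.56 = -0.3846; E_B = (0.9118 − (-0.3846))/√2 = 0.9167.
E_A − E_B = -1.5192 − 0.9167 = -2.4359 ≈ -2.44.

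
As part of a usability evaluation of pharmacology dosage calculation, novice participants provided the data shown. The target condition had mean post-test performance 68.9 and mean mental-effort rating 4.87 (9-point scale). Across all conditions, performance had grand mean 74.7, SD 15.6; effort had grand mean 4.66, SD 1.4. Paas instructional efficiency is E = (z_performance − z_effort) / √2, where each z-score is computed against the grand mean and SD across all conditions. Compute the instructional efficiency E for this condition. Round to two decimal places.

-0.37

z_performance = (68.9 − 74.7) / 15.6 = -5.8000 / 15.6 = -0.3718.
z_effort = (4.87 − 4.66) / 1.4 = 0.2100 / 1.4 = 0.1500.
z_P − z_E = -0.3718 − 0.1500 = -0.5218.
E = -0.5218 / √2 = -0.5218 / 1.41421 = -0.3690 ≈ -0.37.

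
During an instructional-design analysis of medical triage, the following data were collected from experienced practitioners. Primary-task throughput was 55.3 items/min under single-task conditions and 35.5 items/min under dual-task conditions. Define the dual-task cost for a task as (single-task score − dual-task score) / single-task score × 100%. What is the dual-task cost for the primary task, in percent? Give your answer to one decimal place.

35.8

Cost = (55.3 − 35.5) / 55.3 × 100%
     = 19.8000 / 55.3 × 100% = 35.8047%.
≈ 35.8%.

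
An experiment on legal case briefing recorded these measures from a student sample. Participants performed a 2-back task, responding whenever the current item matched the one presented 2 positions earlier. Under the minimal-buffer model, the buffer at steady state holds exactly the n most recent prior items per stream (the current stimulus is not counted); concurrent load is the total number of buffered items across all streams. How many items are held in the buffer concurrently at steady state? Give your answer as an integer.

2

The buffer holds the 2 most recent prior items.
Steady-state concurrent load = 2 items.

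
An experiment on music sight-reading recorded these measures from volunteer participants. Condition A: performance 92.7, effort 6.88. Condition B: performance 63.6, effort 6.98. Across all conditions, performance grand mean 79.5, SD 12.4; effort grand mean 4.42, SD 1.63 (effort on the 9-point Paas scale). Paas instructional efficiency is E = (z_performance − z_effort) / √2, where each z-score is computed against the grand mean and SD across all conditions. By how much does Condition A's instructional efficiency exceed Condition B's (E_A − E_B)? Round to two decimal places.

Condition A: z_P = (92.7 − 79.5)/12.4 = 1.0645; z_E = (6.88 − 4.42)/1.63 = 1.5092; E_A = (1.0645 − 1.5092)/√2 = -0.3145.
Condition B: z_P = (63.6 − 79.5)/12.4 = -1.2823; z_E = (6.98 − 4.42)/1.63 = 1.5706; E_B = (-1.2823 − 1.5706)/√2 = -2.0173.
E_A − E_B = -0.3145 − (-2.0173) = 1.7028 ≈ 1.70.

1.70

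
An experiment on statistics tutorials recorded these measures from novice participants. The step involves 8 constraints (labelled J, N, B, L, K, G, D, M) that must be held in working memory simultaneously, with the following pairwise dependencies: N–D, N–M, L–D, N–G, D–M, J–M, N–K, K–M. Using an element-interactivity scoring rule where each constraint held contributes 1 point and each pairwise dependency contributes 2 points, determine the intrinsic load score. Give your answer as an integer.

24

Count of constraints held simultaneously: 8.
Count of pairwise dependencies listed: 8.
Element contribution: 8 × 1 = 8.
Interaction contribution: 8 × 2 = 16.
Intrinsic load = 8 + 16 = 24.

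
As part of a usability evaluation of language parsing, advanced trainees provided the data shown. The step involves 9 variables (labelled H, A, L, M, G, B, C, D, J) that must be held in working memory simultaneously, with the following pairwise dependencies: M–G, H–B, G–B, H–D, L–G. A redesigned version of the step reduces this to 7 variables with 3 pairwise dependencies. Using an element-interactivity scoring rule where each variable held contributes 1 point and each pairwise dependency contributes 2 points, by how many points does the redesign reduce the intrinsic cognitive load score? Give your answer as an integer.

Original: 9 × 1 + 5 × 2 = 9 + 10 = 19.
Redesigned: 7 × 1 + 3 × 2 = 7 + 6 = 13.
Reduction = 19 − 13 = 6.

6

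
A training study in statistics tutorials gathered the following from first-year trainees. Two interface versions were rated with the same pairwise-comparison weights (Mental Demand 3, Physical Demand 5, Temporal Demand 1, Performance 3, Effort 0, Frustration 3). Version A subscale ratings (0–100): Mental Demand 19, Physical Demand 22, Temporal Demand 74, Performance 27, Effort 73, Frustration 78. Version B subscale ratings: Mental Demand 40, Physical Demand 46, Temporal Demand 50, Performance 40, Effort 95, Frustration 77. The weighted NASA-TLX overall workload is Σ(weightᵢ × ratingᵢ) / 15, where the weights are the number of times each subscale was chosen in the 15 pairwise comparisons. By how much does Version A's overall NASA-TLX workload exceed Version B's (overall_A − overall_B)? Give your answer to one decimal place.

-13.0

Version A weighted sum = 3·19 + 5·22 + 1·74 + 3·27 + 0·73 + 3·78 = 57 + 110 + 74 + 81 + 0 + 234 = 556; overall_A = 556/15 = 37.0667.
Version B weighted sum = 3·40 + 5·46 + 1·50 + 3·40 + 0·95 + 3·77 = 120 + 230 + 50 + 120 + 0 + 231 = 751; overall_B = 751/15 = 50.0667.
Difference = 37.0667 − 50.0667 = -13.0000 ≈ -13.0.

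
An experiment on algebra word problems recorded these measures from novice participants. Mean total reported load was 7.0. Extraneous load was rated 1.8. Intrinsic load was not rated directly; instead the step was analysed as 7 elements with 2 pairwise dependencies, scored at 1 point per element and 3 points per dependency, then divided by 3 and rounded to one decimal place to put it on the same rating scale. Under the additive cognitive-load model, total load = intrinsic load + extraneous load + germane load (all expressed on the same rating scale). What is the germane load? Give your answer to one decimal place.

Intrinsic (element-interactivity): (7 × 1 + 2 × 3) / 3 = 13 / 3 = 4.3333 → 4.3.
germane load = total − intrinsic − extraneous
             = 7.0 − 4.3 − 1.8 = 0.9.

0.9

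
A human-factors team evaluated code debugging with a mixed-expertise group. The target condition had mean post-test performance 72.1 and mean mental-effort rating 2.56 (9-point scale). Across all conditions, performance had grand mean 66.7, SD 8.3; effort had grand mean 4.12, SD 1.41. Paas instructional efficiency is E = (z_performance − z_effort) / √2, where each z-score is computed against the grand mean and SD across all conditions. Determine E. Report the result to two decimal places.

z_performance = (72.1 − 66.7) / 8.3 = 5.4000 / 8.3 = 0.6506.
z_effort = (2.56 − 4.12) / 1.41 = -1.5600 / 1.41 = -1.1064.
z_P − z_E = 0.6506 − (-1.1064) = 1.7570.
E = 1.7570 / √2 = 1.7570 / 1.41421 = 1.2424 ≈ 1.24.

1.24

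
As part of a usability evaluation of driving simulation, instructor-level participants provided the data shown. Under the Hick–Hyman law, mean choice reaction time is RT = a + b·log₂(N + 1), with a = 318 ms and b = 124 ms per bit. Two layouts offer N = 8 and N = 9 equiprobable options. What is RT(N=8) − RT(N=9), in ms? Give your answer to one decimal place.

RT(8) = 318 + 124·log₂(9) = 318 + 124·3.1699 = 711.0676 ms.
RT(9) = 318 + 124·log₂(10) = 318 + 124·3.3219 = 729.9156 ms.
Difference = 711.0676 − 729.9156 = -18.8480 ≈ -18.8 ms.

-18.8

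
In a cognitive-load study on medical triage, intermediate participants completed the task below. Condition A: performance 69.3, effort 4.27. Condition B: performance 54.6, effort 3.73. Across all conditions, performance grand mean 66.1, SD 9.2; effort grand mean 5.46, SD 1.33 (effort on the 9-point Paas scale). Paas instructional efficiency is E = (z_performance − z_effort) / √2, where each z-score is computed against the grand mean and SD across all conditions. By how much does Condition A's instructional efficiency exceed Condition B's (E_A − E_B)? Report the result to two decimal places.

Condition A: z_P = (69.3 − 66.1)/9.2 = 0.3478; z_E = (4.27 − 5.46)/1.33 = -0.8947; E_A = (0.3478 − (-0.8947))/√2 = 0.8786.
Condition B: z_P = (54.6 − 66.1)/9.2 = -1.2500; z_E = (3.73 − 5.46)/1.33 = -1.3008; E_B = (-1.2500 − (-1.3008))/√2 = 0.0359.
E_A − E_B = 0.8786 − 0.0359 = 0.8427 ≈ 0.84.

0.84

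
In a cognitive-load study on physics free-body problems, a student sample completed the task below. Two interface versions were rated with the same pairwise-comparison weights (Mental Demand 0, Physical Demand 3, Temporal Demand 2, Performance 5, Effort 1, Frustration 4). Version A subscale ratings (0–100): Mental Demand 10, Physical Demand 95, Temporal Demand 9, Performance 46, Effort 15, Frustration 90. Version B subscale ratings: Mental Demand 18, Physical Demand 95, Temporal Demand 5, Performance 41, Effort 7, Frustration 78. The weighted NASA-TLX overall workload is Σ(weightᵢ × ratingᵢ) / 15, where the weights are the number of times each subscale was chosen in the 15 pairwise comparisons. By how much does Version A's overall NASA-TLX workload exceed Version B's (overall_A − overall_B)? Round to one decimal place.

Version A weighted sum = 0·10 + 3·95 + 2·9 + 5·46 + 1·15 + 4·90 = 0 + 285 + 18 + 230 + 15 + 360 = 908; overall_A = 908/15 = 60.5333.
Version B weighted sum = 0·18 + 3·95 + 2·5 + 5·41 + 1·7 + 4·78 = 0 + 285 + 10 + 205 + 7 + 312 = 819; overall_B = 819/15 = 54.6000.
Difference = 60.5333 − 54.6000 = 5.9333 ≈ 5.9.

5.9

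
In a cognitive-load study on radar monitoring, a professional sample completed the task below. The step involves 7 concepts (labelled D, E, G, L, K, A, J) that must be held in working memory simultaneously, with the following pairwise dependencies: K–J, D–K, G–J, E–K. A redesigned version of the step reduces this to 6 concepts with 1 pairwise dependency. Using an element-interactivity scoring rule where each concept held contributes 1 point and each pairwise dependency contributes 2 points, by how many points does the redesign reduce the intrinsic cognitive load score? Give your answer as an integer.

Original: 7 × 1 + 4 × 2 = 7 + 8 = 15.
Redesigned: 6 × 1 + 1 × 2 = 6 + 2 = 8.
Reduction = 15 − 8 = 7.

7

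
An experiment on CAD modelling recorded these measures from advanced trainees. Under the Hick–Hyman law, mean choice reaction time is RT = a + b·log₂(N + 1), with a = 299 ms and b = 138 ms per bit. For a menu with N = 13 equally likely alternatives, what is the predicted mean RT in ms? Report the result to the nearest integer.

824

log₂(13 + 1) = log₂(14) = 3.8074.
RT = 299 + 138 × 3.8074 = 299 + 525.4212 = 824.4212 ms.
≈ 824 ms.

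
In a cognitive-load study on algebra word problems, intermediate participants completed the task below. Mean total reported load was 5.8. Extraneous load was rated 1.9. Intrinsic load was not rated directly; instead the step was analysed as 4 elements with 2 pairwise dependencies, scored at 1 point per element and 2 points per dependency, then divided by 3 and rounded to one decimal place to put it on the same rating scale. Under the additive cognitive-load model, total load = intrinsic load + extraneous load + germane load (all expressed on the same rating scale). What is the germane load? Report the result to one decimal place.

Intrinsic (element-interactivity): (4 × 1 + 2 × 2) / 3 = 8 / 3 = 2.6667 → 2.7.
germane load = total − intrinsic − extraneous
             = 5.8 − 2.7 − 1.9 = 1.2.

1.2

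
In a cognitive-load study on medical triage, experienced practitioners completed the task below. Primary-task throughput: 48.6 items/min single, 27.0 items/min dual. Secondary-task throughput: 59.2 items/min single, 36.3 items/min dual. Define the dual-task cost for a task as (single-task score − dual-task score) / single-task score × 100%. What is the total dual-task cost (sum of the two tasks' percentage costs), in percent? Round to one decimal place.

Primary cost = (48.6 − 27.0) / 48.6 × 100% = 44.4444%.
Secondary cost = (59.2 − 36.3) / 59.2 × 100% = 38.6824%.
Total = 44.4444% + 38.6824% = 83.1268% ≈ 83.1%.

83.1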